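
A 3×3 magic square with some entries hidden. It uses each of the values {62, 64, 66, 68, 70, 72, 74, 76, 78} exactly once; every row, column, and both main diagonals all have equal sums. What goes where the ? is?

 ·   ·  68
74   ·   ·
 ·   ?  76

62

The 9 entries sum to 630, so each line sums to 630/3 = 210.
The remaining cell in column 3 is (2,3) = 210 − 144 = 66.
Row 2 must total 210; the given cells sum to 140, so (2,2) = 70.
Main diagonal needs 210; the known cells sum to 146, so (1,1) = 64.
From anti-diagonal, 210 − (68 + 70) gives (3,1) = 72.
Row 1 must total 210; the given cells sum to 132, so (1,2) = 78.
Row 3 needs 210; the known cells sum to 148, so (3,2) = 62.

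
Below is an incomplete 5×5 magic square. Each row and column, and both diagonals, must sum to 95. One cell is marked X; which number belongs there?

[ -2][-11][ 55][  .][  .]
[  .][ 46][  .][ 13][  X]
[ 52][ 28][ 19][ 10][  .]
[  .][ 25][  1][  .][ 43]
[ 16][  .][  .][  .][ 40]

The remaining cell in row 3 is (3,5) = 95 − 109 = -14.
Column 2: -11 + 46 + 28 + 25 + ? = 95, so (5,2) = 7.
From main diagonal, 95 − (-2 + 46 + 19 + 40) gives (4,4) = -8.
Anti-diagonal must total 95; the given cells sum to 73, so (1,5) = 22.
Using row 1: -2 + (-11) + 55 + 22 + ? → (1,4) = 95 − 64 = 31.
From row 4, 95 − (25 + 1 + (-8) + 43) gives (4,1) = 34.
The remaining cell in column 1 is (2,1) = 95 − 100 = -5.
Using column 4: 31 + 13 + 10 + (-8) + ? → (5,4) = 95 − 46 = 49.
The remaining cell in column 5 is (2,5) = 95 − 91 = 4.

4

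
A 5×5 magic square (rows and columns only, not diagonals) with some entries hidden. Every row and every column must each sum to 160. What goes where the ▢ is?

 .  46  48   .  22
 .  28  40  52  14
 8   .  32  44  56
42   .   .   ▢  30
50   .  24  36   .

18

The remaining cell in row 2 is (2,1) = 160 − 134 = 26.
Using row 3: 8 + 32 + 44 + 56 + ? → (3,2) = 160 − 140 = 20.
Using column 1: 26 + 8 + 42 + 50 + ? → (1,1) = 160 − 126 = 34.
Column 3: 48 + 40 + 32 + 24 + ? = 160, so (4,3) = 16.
Column 5 needs 160; the known cells sum to 122, so (5,5) = 38.
From row 1, 160 − (34 + 46 + 48 + 22) gives (1,4) = 10.
Row 5: 50 + 24 + 36 + 38 + ? = 160, so (5,2) = 12.
From column 2, 160 − (46 + 28 + 20 + 12) gives (4,2) = 54.
The remaining cell in column 4 is (4,4) = 160 − 142 = 18.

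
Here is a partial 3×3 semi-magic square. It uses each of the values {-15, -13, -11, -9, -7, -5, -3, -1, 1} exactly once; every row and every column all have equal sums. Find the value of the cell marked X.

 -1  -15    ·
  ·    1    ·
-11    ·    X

The 9 entries sum to -63, so each line sums to -63/3 = -21.
Row 1 needs -21; the known cells sum to -16, so (1,3) = -5.
Column 1 needs -21; the known cells sum to -12, so (2,1) = -9.
Using column 2: -15 + 1 + ? → (3,2) = -21 − (-14) = -7.
Row 2 needs -21; the known cells sum to -8, so (2,3) = -13.
Row 3: -11 + (-7) + ? = -21, so (3,3) = -3.

-3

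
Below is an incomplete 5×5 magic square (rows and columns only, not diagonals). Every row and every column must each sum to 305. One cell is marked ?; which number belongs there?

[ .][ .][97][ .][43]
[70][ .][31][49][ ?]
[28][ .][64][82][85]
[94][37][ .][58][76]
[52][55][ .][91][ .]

Row 3: 28 + 64 + 82 + 85 + ? = 305, so (3,2) = 46.
Row 4: 94 + 37 + 58 + 76 + ? = 305, so (4,3) = 40.
Column 1 needs 305; the known cells sum to 244, so (1,1) = 61.
Column 3: 97 + 31 + 64 + 40 + ? = 305, so (5,3) = 73.
The remaining cell in column 4 is (1,4) = 305 − 280 = 25.
Using row 1: 61 + 97 + 25 + 43 + ? → (1,2) = 305 − 226 = 79.
From row 5, 305 − (52 + 55 + 73 + 91) gives (5,5) = 34.
The remaining cell in column 2 is (2,2) = 305 − 217 = 88.
Column 5: 43 + 85 + 76 + 34 + ? = 305, so (2,5) = 67.

67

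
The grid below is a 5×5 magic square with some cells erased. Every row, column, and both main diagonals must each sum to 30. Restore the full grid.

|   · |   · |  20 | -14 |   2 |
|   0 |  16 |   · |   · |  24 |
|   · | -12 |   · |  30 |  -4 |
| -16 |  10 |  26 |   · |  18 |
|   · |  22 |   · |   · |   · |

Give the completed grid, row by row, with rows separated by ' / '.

From row 4, 30 − (-16 + 10 + 26 + 18) gives (4,4) = -8.
The remaining cell in column 2 is (1,2) = 30 − 36 = -6.
Column 5 must total 30; the given cells sum to 40, so (5,5) = -10.
The remaining cell in row 1 is (1,1) = 30 − 2 = 28.
Main diagonal: 28 + 16 + (-8) + (-10) + ? = 30, so (3,3) = 4.
Row 3: -12 + 4 + 30 + (-4) + ? = 30, so (3,1) = 12.
Using column 1: 28 + 0 + 12 + (-16) + ? → (5,1) = 30 − 24 = 6.
From anti-diagonal, 30 − (2 + 4 + 10 + 6) gives (2,4) = 8.
Row 2: 0 + 16 + 8 + 24 + ? = 30, so (2,3) = -18.
Column 3: 20 + (-18) + 4 + 26 + ? = 30, so (5,3) = -2.
Column 4 must total 30; the given cells sum to 16, so (5,4) = 14.

28 -6 20 -14 2 / 0 16 -18 8 24 / 12 -12 4 30 -4 / -16 10 26 -8 18 / 6 22 -2 14 -10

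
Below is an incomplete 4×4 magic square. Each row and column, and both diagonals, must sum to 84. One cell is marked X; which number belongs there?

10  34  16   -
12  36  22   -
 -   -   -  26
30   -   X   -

28

From row 1, 84 − (10 + 34 + 16) gives (1,4) = 24.
Row 2: 12 + 36 + 22 + ? = 84, so (2,4) = 14.
Column 1 must total 84; the given cells sum to 52, so (3,1) = 32.
Column 4 needs 84; the known cells sum to 64, so (4,4) = 20.
From main diagonal, 84 − (10 + 36 + 20) gives (3,3) = 18.
Anti-diagonal must total 84; the given cells sum to 76, so (3,2) = 8.
From column 2, 84 − (34 + 36 + 8) gives (4,2) = 6.
The remaining cell in column 3 is (4,3) = 84 − 56 = 28.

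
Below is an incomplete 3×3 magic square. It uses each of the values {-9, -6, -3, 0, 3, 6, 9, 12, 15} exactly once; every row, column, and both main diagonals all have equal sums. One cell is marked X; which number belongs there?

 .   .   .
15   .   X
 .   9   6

The 9 entries sum to 27, so each line sums to 27/3 = 9.
From row 3, 9 − (9 + 6) gives (3,1) = -6.
Using column 1: 15 + (-6) + ? → (1,1) = 9 − 9 = 0.
Main diagonal: 0 + 6 + ? = 9, so (2,2) = 3.
From anti-diagonal, 9 − (3 + (-6)) gives (1,3) = 12.
Row 1 needs 9; the known cells sum to 12, so (1,2) = -3.
The remaining cell in row 2 is (2,3) = 9 − 18 = -9.

-9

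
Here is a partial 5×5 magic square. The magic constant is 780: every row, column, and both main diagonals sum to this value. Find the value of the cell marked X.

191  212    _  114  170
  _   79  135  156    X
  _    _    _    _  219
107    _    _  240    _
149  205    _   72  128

177

From row 1, 780 − (191 + 212 + 114 + 170) gives (1,3) = 93.
Row 5 must total 780; the given cells sum to 554, so (5,3) = 226.
Column 4: 114 + 156 + 240 + 72 + ? = 780, so (3,4) = 198.
Main diagonal: 191 + 79 + 240 + 128 + ? = 780, so (3,3) = 142.
From anti-diagonal, 780 − (170 + 156 + 142 + 149) gives (4,2) = 163.
The remaining cell in column 2 is (3,2) = 780 − 659 = 121.
Column 3 must total 780; the given cells sum to 596, so (4,3) = 184.
Row 3 needs 780; the known cells sum to 680, so (3,1) = 100.
From row 4, 780 − (107 + 163 + 184 + 240) gives (4,5) = 86.
Column 1 needs 780; the known cells sum to 547, so (2,1) = 233.
Using column 5: 170 + 219 + 86 + 128 + ? → (2,5) = 780 − 603 = 177.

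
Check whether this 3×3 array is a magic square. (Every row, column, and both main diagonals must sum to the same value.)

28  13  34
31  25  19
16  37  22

Yes

Row 1: 28 + 13 + 34 = 75.
Row 2: 31 + 25 + 19 = 75.
Row 3: 16 + 37 + 22 = 75.
Column 1: 28 + 31 + 16 = 75.
Column 2: 13 + 25 + 37 = 75.
Column 3: 34 + 19 + 22 = 75.
Main diagonal: 28 + 25 + 22 = 75.
Anti-diagonal: 34 + 25 + 16 = 75.
All lines sum to 75.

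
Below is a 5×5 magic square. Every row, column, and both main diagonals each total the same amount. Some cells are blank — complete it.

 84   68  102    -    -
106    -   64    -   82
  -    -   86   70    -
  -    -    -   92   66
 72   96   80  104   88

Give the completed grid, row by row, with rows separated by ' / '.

84 68 102 76 110 / 106 90 64 98 82 / 78 112 86 70 94 / 100 74 108 92 66 / 72 96 80 104 88

Row 5 is already complete: 72 + 96 + 80 + 104 + 88 = 440, so that is the magic constant.
Column 3: 102 + 64 + 86 + 80 + ? = 440, so (4,3) = 108.
Main diagonal needs 440; the known cells sum to 350, so (2,2) = 90.
Using row 2: 106 + 90 + 64 + 82 + ? → (2,4) = 440 − 342 = 98.
The remaining cell in column 4 is (1,4) = 440 − 364 = 76.
Using row 1: 84 + 68 + 102 + 76 + ? → (1,5) = 440 − 330 = 110.
The remaining cell in column 5 is (3,5) = 440 − 346 = 94.
Using anti-diagonal: 110 + 98 + 86 + 72 + ? → (4,2) = 440 − 366 = 74.
Row 4 must total 440; the given cells sum to 340, so (4,1) = 100.
Column 1 must total 440; the given cells sum to 362, so (3,1) = 78.
Using column 2: 68 + 90 + 74 + 96 + ? → (3,2) = 440 − 328 = 112.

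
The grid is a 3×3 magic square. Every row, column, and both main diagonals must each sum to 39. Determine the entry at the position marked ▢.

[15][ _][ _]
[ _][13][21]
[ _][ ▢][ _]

9

Row 2 needs 39; the known cells sum to 34, so (2,1) = 5.
From column 1, 39 − (15 + 5) gives (3,1) = 19.
Main diagonal needs 39; the known cells sum to 28, so (3,3) = 11.
Using anti-diagonal: 13 + 19 + ? → (1,3) = 39 − 32 = 7.
The remaining cell in row 1 is (1,2) = 39 − 22 = 17.
Row 3: 19 + 11 + ? = 39, so (3,2) = 9.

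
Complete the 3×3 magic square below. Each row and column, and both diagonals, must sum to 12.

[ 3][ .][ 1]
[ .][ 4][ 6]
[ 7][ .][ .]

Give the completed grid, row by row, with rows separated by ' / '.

3 8 1 / 2 4 6 / 7 0 5

From row 1, 12 − (3 + 1) gives (1,2) = 8.
Using row 2: 4 + 6 + ? → (2,1) = 12 − 10 = 2.
Column 2: 8 + 4 + ? = 12, so (3,2) = 0.
Column 3: 1 + 6 + ? = 12, so (3,3) = 5.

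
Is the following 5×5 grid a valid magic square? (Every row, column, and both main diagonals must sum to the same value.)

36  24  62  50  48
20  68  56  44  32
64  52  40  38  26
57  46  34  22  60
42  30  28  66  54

No — row 4 sums to 219 but row 1 sums to 220.

Row 1: 36 + 24 + 62 + 50 + 48 = 220.
Row 2: 20 + 68 + 56 + 44 + 32 = 220.
Row 3: 64 + 52 + 40 + 38 + 26 = 220.
Row 4: 57 + 46 + 34 + 22 + 60 = 219.
Row 5: 42 + 30 + 28 + 66 + 54 = 220.
Column 1: 36 + 20 + 64 + 57 + 42 = 219.
Column 2: 24 + 68 + 52 + 46 + 30 = 220.
Column 3: 62 + 56 + 40 + 34 + 28 = 220.
Column 4: 50 + 44 + 38 + 22 + 66 = 220.
Column 5: 48 + 32 + 26 + 60 + 54 = 220.
Main diagonal: 36 + 68 + 40 + 22 + 54 = 220.
Anti-diagonal: 48 + 44 + 40 + 46 + 42 = 220.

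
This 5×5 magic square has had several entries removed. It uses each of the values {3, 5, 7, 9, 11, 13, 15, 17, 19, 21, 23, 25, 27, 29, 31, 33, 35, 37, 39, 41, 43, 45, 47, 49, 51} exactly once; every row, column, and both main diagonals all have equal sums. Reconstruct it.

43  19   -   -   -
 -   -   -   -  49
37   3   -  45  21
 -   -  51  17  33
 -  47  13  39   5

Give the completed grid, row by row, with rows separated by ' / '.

43 19 35 11 27 / 15 41 7 23 49 / 37 3 29 45 21 / 9 25 51 17 33 / 31 47 13 39 5

The 25 entries sum to 675, so each line sums to 675/5 = 135.
The remaining cell in row 3 is (3,3) = 135 − 106 = 29.
The remaining cell in row 5 is (5,1) = 135 − 104 = 31.
From column 5, 135 − (49 + 21 + 33 + 5) gives (1,5) = 27.
From main diagonal, 135 − (43 + 29 + 17 + 5) gives (2,2) = 41.
Column 2 needs 135; the known cells sum to 110, so (4,2) = 25.
Anti-diagonal needs 135; the known cells sum to 112, so (2,4) = 23.
Row 4 needs 135; the known cells sum to 126, so (4,1) = 9.
Column 1 needs 135; the known cells sum to 120, so (2,1) = 15.
The remaining cell in column 4 is (1,4) = 135 − 124 = 11.
Row 1: 43 + 19 + 11 + 27 + ? = 135, so (1,3) = 35.
Row 2 needs 135; the known cells sum to 128, so (2,3) = 7.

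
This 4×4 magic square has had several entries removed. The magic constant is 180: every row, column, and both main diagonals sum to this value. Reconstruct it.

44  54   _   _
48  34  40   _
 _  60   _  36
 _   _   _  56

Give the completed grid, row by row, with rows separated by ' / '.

The remaining cell in row 2 is (2,4) = 180 − 122 = 58.
From column 2, 180 − (54 + 34 + 60) gives (4,2) = 32.
Using column 4: 58 + 36 + 56 + ? → (1,4) = 180 − 150 = 30.
Main diagonal: 44 + 34 + 56 + ? = 180, so (3,3) = 46.
Anti-diagonal needs 180; the known cells sum to 130, so (4,1) = 50.
Row 1 needs 180; the known cells sum to 128, so (1,3) = 52.
From row 3, 180 − (60 + 46 + 36) gives (3,1) = 38.
Using row 4: 50 + 32 + 56 + ? → (4,3) = 180 − 138 = 42.

44 54 52 30 / 48 34 40 58 / 38 60 46 36 / 50 32 42 56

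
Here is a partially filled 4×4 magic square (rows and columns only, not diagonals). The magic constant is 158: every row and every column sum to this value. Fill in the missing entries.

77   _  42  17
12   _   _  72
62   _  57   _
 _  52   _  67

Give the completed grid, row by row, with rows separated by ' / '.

77 22 42 17 / 12 47 27 72 / 62 37 57 2 / 7 52 32 67

From row 1, 158 − (77 + 42 + 17) gives (1,2) = 22.
From column 1, 158 − (77 + 12 + 62) gives (4,1) = 7.
Column 4: 17 + 72 + 67 + ? = 158, so (3,4) = 2.
The remaining cell in row 3 is (3,2) = 158 − 121 = 37.
The remaining cell in row 4 is (4,3) = 158 − 126 = 32.
Column 2: 22 + 37 + 52 + ? = 158, so (2,2) = 47.
The remaining cell in column 3 is (2,3) = 158 − 131 = 27.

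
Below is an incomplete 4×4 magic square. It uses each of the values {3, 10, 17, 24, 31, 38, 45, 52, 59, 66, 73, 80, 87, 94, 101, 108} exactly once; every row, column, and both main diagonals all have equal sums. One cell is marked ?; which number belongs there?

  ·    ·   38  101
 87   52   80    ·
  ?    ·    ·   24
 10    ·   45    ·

108

The 16 entries sum to 888, so each line sums to 888/4 = 222.
Row 2: 87 + 52 + 80 + ? = 222, so (2,4) = 3.
Column 3 must total 222; the given cells sum to 163, so (3,3) = 59.
Column 4 must total 222; the given cells sum to 128, so (4,4) = 94.
Main diagonal must total 222; the given cells sum to 205, so (1,1) = 17.
Anti-diagonal: 101 + 80 + 10 + ? = 222, so (3,2) = 31.
Using row 1: 17 + 38 + 101 + ? → (1,2) = 222 − 156 = 66.
Row 3 needs 222; the known cells sum to 114, so (3,1) = 108.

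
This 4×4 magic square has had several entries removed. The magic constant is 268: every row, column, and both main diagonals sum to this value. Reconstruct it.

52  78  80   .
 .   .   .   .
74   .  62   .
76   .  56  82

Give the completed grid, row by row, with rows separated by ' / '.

The remaining cell in row 1 is (1,4) = 268 − 210 = 58.
From row 4, 268 − (76 + 56 + 82) gives (4,2) = 54.
The remaining cell in column 1 is (2,1) = 268 − 202 = 66.
Column 3 needs 268; the known cells sum to 198, so (2,3) = 70.
Main diagonal: 52 + 62 + 82 + ? = 268, so (2,2) = 72.
Using anti-diagonal: 58 + 70 + 76 + ? → (3,2) = 268 − 204 = 64.
From row 2, 268 − (66 + 72 + 70) gives (2,4) = 60.
Row 3 needs 268; the known cells sum to 200, so (3,4) = 68.

52 78 80 58 / 66 72 70 60 / 74 64 62 68 / 76 54 56 82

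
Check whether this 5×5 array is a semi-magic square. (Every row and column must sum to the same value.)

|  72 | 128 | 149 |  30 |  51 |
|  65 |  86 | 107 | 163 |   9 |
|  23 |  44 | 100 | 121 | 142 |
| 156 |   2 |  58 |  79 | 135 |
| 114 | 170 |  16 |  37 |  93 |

Yes

Row 1: 72 + 128 + 149 + 30 + 51 = 430.
Row 2: 65 + 86 + 107 + 163 + 9 = 430.
Row 3: 23 + 44 + 100 + 121 + 142 = 430.
Row 4: 156 + 2 + 58 + 79 + 135 = 430.
Row 5: 114 + 170 + 16 + 37 + 93 = 430.
Column 1: 72 + 65 + 23 + 156 + 114 = 430.
Column 2: 128 + 86 + 44 + 2 + 170 = 430.
Column 3: 149 + 107 + 100 + 58 + 16 = 430.
Column 4: 30 + 163 + 121 + 79 + 37 = 430.
Column 5: 51 + 9 + 142 + 135 + 93 = 430.
All lines sum to 430.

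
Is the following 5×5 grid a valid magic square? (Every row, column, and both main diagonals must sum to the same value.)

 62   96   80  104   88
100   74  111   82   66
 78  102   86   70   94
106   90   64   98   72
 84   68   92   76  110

Row 1: 62 + 96 + 80 + 104 + 88 = 430.
Row 2: 100 + 74 + 111 + 82 + 66 = 433.
Row 3: 78 + 102 + 86 + 70 + 94 = 430.
Row 4: 106 + 90 + 64 + 98 + 72 = 430.
Row 5: 84 + 68 + 92 + 76 + 110 = 430.
Column 1: 62 + 100 + 78 + 106 + 84 = 430.
Column 2: 96 + 74 + 102 + 90 + 68 = 430.
Column 3: 80 + 111 + 86 + 64 + 92 = 433.
Column 4: 104 + 82 + 70 + 98 + 76 = 430.
Column 5: 88 + 66 + 94 + 72 + 110 = 430.
Main diagonal: 62 + 74 + 86 + 98 + 110 = 430.
Anti-diagonal: 88 + 82 + 86 + 90 + 84 = 430.

No — column 3 sums to 433 but column 2 sums to 430.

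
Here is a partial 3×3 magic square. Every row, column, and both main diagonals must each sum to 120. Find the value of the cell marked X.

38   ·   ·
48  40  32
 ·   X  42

44

From column 1, 120 − (38 + 48) gives (3,1) = 34.
Column 3: 32 + 42 + ? = 120, so (1,3) = 46.
Using row 1: 38 + 46 + ? → (1,2) = 120 − 84 = 36.
Row 3: 34 + 42 + ? = 120, so (3,2) = 44.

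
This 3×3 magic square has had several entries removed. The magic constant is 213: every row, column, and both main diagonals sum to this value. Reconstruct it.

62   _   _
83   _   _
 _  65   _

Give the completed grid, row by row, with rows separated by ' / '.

Column 1 needs 213; the known cells sum to 145, so (3,1) = 68.
Row 3: 68 + 65 + ? = 213, so (3,3) = 80.
Main diagonal must total 213; the given cells sum to 142, so (2,2) = 71.
From anti-diagonal, 213 − (71 + 68) gives (1,3) = 74.
Row 1 needs 213; the known cells sum to 136, so (1,2) = 77.
From row 2, 213 − (83 + 71) gives (2,3) = 59.

62 77 74 / 83 71 59 / 68 65 80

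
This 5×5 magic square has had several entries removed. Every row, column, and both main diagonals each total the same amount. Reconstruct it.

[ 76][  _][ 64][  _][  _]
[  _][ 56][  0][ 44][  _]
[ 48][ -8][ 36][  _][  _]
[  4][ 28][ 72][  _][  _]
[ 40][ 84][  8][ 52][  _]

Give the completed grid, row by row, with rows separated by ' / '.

76 20 64 -12 32 / 12 56 0 44 68 / 48 -8 36 80 24 / 4 28 72 16 60 / 40 84 8 52 -4

Column 3 is already complete: 64 + 0 + 36 + 72 + 8 = 180, so that is the magic constant.
Row 5: 40 + 84 + 8 + 52 + ? = 180, so (5,5) = -4.
Column 1: 76 + 48 + 4 + 40 + ? = 180, so (2,1) = 12.
From column 2, 180 − (56 + (-8) + 28 + 84) gives (1,2) = 20.
Main diagonal needs 180; the known cells sum to 164, so (4,4) = 16.
Anti-diagonal must total 180; the given cells sum to 148, so (1,5) = 32.
The remaining cell in row 1 is (1,4) = 180 − 192 = -12.
Row 2 must total 180; the given cells sum to 112, so (2,5) = 68.
Row 4 needs 180; the known cells sum to 120, so (4,5) = 60.
The remaining cell in column 4 is (3,4) = 180 − 100 = 80.
Column 5 must total 180; the given cells sum to 156, so (3,5) = 24.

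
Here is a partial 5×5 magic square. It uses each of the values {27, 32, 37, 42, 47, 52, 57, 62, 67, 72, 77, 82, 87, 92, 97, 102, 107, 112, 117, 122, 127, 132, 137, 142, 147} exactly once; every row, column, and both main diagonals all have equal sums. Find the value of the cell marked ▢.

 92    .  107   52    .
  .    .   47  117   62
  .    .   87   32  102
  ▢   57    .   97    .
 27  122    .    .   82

112

The 25 entries sum to 2175, so each line sums to 2175/5 = 435.
Using column 4: 52 + 117 + 32 + 97 + ? → (5,4) = 435 − 298 = 137.
The remaining cell in main diagonal is (2,2) = 435 − 358 = 77.
Anti-diagonal: 117 + 87 + 57 + 27 + ? = 435, so (1,5) = 147.
Row 1: 92 + 107 + 52 + 147 + ? = 435, so (1,2) = 37.
From row 2, 435 − (77 + 47 + 117 + 62) gives (2,1) = 132.
The remaining cell in row 5 is (5,3) = 435 − 368 = 67.
Column 2: 37 + 77 + 57 + 122 + ? = 435, so (3,2) = 142.
Using column 3: 107 + 47 + 87 + 67 + ? → (4,3) = 435 − 308 = 127.
Column 5: 147 + 62 + 102 + 82 + ? = 435, so (4,5) = 42.
Row 3 must total 435; the given cells sum to 363, so (3,1) = 72.
Using row 4: 57 + 127 + 97 + 42 + ? → (4,1) = 435 − 323 = 112.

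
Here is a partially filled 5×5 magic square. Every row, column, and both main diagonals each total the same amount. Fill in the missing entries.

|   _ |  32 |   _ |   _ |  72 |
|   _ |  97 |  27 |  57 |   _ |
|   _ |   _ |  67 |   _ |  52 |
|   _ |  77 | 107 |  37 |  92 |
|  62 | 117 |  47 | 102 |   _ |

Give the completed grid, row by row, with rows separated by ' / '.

127 32 87 17 72 / 42 97 27 57 112 / 82 12 67 122 52 / 22 77 107 37 92 / 62 117 47 102 7

Anti-diagonal is already complete: 72 + 57 + 67 + 77 + 62 = 335, so that is the magic constant.
Row 4 must total 335; the given cells sum to 313, so (4,1) = 22.
The remaining cell in row 5 is (5,5) = 335 − 328 = 7.
The remaining cell in column 2 is (3,2) = 335 − 323 = 12.
The remaining cell in column 3 is (1,3) = 335 − 248 = 87.
Using column 5: 72 + 52 + 92 + 7 + ? → (2,5) = 335 − 223 = 112.
From main diagonal, 335 − (97 + 67 + 37 + 7) gives (1,1) = 127.
Using row 1: 127 + 32 + 87 + 72 + ? → (1,4) = 335 − 318 = 17.
Row 2: 97 + 27 + 57 + 112 + ? = 335, so (2,1) = 42.
The remaining cell in column 1 is (3,1) = 335 − 253 = 82.
Column 4 needs 335; the known cells sum to 213, so (3,4) = 122.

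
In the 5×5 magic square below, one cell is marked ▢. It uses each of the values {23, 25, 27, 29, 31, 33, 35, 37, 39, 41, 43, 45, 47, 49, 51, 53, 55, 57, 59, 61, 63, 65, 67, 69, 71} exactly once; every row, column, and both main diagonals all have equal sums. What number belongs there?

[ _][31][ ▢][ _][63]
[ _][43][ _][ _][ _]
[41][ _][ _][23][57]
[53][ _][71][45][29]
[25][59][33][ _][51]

55

The 25 entries sum to 1175, so each line sums to 1175/5 = 235.
From row 4, 235 − (53 + 71 + 45 + 29) gives (4,2) = 37.
Row 5 needs 235; the known cells sum to 168, so (5,4) = 67.
Column 2: 31 + 43 + 37 + 59 + ? = 235, so (3,2) = 65.
Column 5 must total 235; the given cells sum to 200, so (2,5) = 35.
Using row 3: 41 + 65 + 23 + 57 + ? → (3,3) = 235 − 186 = 49.
Main diagonal: 43 + 49 + 45 + 51 + ? = 235, so (1,1) = 47.
Anti-diagonal must total 235; the given cells sum to 174, so (2,4) = 61.
Column 1 needs 235; the known cells sum to 166, so (2,1) = 69.
Column 4 must total 235; the given cells sum to 196, so (1,4) = 39.
From row 1, 235 − (47 + 31 + 39 + 63) gives (1,3) = 55.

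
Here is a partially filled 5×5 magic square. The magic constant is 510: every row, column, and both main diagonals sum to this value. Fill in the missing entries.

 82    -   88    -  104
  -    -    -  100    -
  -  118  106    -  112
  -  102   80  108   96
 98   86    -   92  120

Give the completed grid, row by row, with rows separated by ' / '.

The remaining cell in row 4 is (4,1) = 510 − 386 = 124.
Using row 5: 98 + 86 + 92 + 120 + ? → (5,3) = 510 − 396 = 114.
Column 3: 88 + 106 + 80 + 114 + ? = 510, so (2,3) = 122.
Column 5: 104 + 112 + 96 + 120 + ? = 510, so (2,5) = 78.
The remaining cell in main diagonal is (2,2) = 510 − 416 = 94.
Row 2 needs 510; the known cells sum to 394, so (2,1) = 116.
From column 1, 510 − (82 + 116 + 124 + 98) gives (3,1) = 90.
From column 2, 510 − (94 + 118 + 102 + 86) gives (1,2) = 110.
Row 1 must total 510; the given cells sum to 384, so (1,4) = 126.
Using row 3: 90 + 118 + 106 + 112 + ? → (3,4) = 510 − 426 = 84.

82 110 88 126 104 / 116 94 122 100 78 / 90 118 106 84 112 / 124 102 80 108 96 / 98 86 114 92 120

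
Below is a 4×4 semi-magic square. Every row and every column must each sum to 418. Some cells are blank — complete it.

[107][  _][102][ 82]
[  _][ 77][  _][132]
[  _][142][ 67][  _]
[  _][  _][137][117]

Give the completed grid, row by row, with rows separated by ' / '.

Row 1 needs 418; the known cells sum to 291, so (1,2) = 127.
The remaining cell in column 2 is (4,2) = 418 − 346 = 72.
The remaining cell in column 3 is (2,3) = 418 − 306 = 112.
Using column 4: 82 + 132 + 117 + ? → (3,4) = 418 − 331 = 87.
From row 2, 418 − (77 + 112 + 132) gives (2,1) = 97.
Row 3: 142 + 67 + 87 + ? = 418, so (3,1) = 122.
Row 4: 72 + 137 + 117 + ? = 418, so (4,1) = 92.

107 127 102 82 / 97 77 112 132 / 122 142 67 87 / 92 72 137 117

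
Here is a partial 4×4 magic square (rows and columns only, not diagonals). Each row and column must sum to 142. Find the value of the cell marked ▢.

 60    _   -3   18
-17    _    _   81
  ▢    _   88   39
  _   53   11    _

25

From row 1, 142 − (60 + (-3) + 18) gives (1,2) = 67.
The remaining cell in column 3 is (2,3) = 142 − 96 = 46.
Using column 4: 18 + 81 + 39 + ? → (4,4) = 142 − 138 = 4.
Row 2 must total 142; the given cells sum to 110, so (2,2) = 32.
Using row 4: 53 + 11 + 4 + ? → (4,1) = 142 − 68 = 74.
Column 1: 60 + (-17) + 74 + ? = 142, so (3,1) = 25.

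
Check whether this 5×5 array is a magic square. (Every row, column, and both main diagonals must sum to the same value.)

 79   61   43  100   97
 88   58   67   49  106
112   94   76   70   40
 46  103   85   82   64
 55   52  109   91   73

Row 1: 79 + 61 + 43 + 100 + 97 = 380.
Row 2: 88 + 58 + 67 + 49 + 106 = 368.
Row 3: 112 + 94 + 76 + 70 + 40 = 392.
Row 4: 46 + 103 + 85 + 82 + 64 = 380.
Row 5: 55 + 52 + 109 + 91 + 73 = 380.
Column 1: 79 + 88 + 112 + 46 + 55 = 380.
Column 2: 61 + 58 + 94 + 103 + 52 = 368.
Column 3: 43 + 67 + 76 + 85 + 109 = 380.
Column 4: 100 + 49 + 70 + 82 + 91 = 392.
Column 5: 97 + 106 + 40 + 64 + 73 = 380.
Main diagonal: 79 + 58 + 76 + 82 + 73 = 368.
Anti-diagonal: 97 + 49 + 76 + 103 + 55 = 380.

No — row 5 sums to 380 but row 2 sums to 368.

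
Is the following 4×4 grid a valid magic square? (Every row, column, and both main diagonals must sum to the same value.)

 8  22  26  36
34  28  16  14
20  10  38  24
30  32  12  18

Yes

Row 1: 8 + 22 + 26 + 36 = 92.
Row 2: 34 + 28 + 16 + 14 = 92.
Row 3: 20 + 10 + 38 + 24 = 92.
Row 4: 30 + 32 + 12 + 18 = 92.
Column 1: 8 + 34 + 20 + 30 = 92.
Column 2: 22 + 28 + 10 + 32 = 92.
Column 3: 26 + 16 + 38 + 12 = 92.
Column 4: 36 + 14 + 24 + 18 = 92.
Main diagonal: 8 + 28 + 38 + 18 = 92.
Anti-diagonal: 36 + 16 + 10 + 30 = 92.
All lines sum to 92.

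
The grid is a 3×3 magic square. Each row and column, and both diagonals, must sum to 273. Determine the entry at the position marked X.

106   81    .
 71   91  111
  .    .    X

Row 1 must total 273; the given cells sum to 187, so (1,3) = 86.
Column 1 needs 273; the known cells sum to 177, so (3,1) = 96.
Column 2: 81 + 91 + ? = 273, so (3,2) = 101.
Using column 3: 86 + 111 + ? → (3,3) = 273 − 197 = 76.

76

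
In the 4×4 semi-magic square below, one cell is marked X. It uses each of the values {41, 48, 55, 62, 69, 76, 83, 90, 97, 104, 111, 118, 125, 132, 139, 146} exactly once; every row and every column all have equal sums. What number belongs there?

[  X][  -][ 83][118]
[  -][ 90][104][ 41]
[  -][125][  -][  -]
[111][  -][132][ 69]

The 16 entries sum to 1496, so each line sums to 1496/4 = 374.
Row 2 must total 374; the given cells sum to 235, so (2,1) = 139.
The remaining cell in row 4 is (4,2) = 374 − 312 = 62.
From column 2, 374 − (90 + 125 + 62) gives (1,2) = 97.
From column 3, 374 − (83 + 104 + 132) gives (3,3) = 55.
The remaining cell in column 4 is (3,4) = 374 − 228 = 146.
The remaining cell in row 1 is (1,1) = 374 − 298 = 76.

76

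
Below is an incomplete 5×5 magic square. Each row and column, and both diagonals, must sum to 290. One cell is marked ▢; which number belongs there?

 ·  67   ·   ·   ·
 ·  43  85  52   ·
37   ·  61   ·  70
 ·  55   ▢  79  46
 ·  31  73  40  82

22

Row 5 must total 290; the given cells sum to 226, so (5,1) = 64.
Column 2: 67 + 43 + 55 + 31 + ? = 290, so (3,2) = 94.
Using main diagonal: 43 + 61 + 79 + 82 + ? → (1,1) = 290 − 265 = 25.
Anti-diagonal must total 290; the given cells sum to 232, so (1,5) = 58.
Row 3 needs 290; the known cells sum to 262, so (3,4) = 28.
Column 4: 52 + 28 + 79 + 40 + ? = 290, so (1,4) = 91.
Using column 5: 58 + 70 + 46 + 82 + ? → (2,5) = 290 − 256 = 34.
Row 1 needs 290; the known cells sum to 241, so (1,3) = 49.
From row 2, 290 − (43 + 85 + 52 + 34) gives (2,1) = 76.
From column 1, 290 − (25 + 76 + 37 + 64) gives (4,1) = 88.
Column 3 needs 290; the known cells sum to 268, so (4,3) = 22.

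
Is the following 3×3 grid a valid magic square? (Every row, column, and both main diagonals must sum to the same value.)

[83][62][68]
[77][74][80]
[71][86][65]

No — row 1 sums to 213 but main diagonal sums to 222.

Row 1: 83 + 62 + 68 = 213.
Row 2: 77 + 74 + 80 = 231.
Row 3: 71 + 86 + 65 = 222.
Column 1: 83 + 77 + 71 = 231.
Column 2: 62 + 74 + 86 = 222.
Column 3: 68 + 80 + 65 = 213.
Main diagonal: 83 + 74 + 65 = 222.
Anti-diagonal: 68 + 74 + 71 = 213.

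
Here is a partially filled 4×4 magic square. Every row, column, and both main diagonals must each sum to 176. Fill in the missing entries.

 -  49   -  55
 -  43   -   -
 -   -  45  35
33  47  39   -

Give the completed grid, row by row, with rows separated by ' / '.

Row 4: 33 + 47 + 39 + ? = 176, so (4,4) = 57.
Column 2: 49 + 43 + 47 + ? = 176, so (3,2) = 37.
Column 4: 55 + 35 + 57 + ? = 176, so (2,4) = 29.
Using main diagonal: 43 + 45 + 57 + ? → (1,1) = 176 − 145 = 31.
Anti-diagonal: 55 + 37 + 33 + ? = 176, so (2,3) = 51.
Row 1 must total 176; the given cells sum to 135, so (1,3) = 41.
Using row 2: 43 + 51 + 29 + ? → (2,1) = 176 − 123 = 53.
From row 3, 176 − (37 + 45 + 35) gives (3,1) = 59.

31 49 41 55 / 53 43 51 29 / 59 37 45 35 / 33 47 39 57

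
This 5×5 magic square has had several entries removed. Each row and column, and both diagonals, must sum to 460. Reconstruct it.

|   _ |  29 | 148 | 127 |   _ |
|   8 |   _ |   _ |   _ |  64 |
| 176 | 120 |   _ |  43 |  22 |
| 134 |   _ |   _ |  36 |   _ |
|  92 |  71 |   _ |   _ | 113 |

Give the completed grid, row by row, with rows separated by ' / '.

50 29 148 127 106 / 8 162 141 85 64 / 176 120 99 43 22 / 134 78 57 36 155 / 92 71 15 169 113

Row 3: 176 + 120 + 43 + 22 + ? = 460, so (3,3) = 99.
From column 1, 460 − (8 + 176 + 134 + 92) gives (1,1) = 50.
Main diagonal must total 460; the given cells sum to 298, so (2,2) = 162.
Row 1 must total 460; the given cells sum to 354, so (1,5) = 106.
From column 2, 460 − (29 + 162 + 120 + 71) gives (4,2) = 78.
Column 5 must total 460; the given cells sum to 305, so (4,5) = 155.
From anti-diagonal, 460 − (106 + 99 + 78 + 92) gives (2,4) = 85.
Row 2: 8 + 162 + 85 + 64 + ? = 460, so (2,3) = 141.
Row 4 must total 460; the given cells sum to 403, so (4,3) = 57.
Column 3 must total 460; the given cells sum to 445, so (5,3) = 15.
From column 4, 460 − (127 + 85 + 43 + 36) gives (5,4) = 169.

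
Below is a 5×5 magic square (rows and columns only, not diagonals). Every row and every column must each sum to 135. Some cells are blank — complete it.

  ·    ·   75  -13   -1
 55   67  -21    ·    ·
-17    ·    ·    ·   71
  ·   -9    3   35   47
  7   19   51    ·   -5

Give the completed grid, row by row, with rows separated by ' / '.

The remaining cell in row 4 is (4,1) = 135 − 76 = 59.
Row 5 needs 135; the known cells sum to 72, so (5,4) = 63.
Column 1: 55 + (-17) + 59 + 7 + ? = 135, so (1,1) = 31.
From column 3, 135 − (75 + (-21) + 3 + 51) gives (3,3) = 27.
From column 5, 135 − (-1 + 71 + 47 + (-5)) gives (2,5) = 23.
Row 1 must total 135; the given cells sum to 92, so (1,2) = 43.
The remaining cell in row 2 is (2,4) = 135 − 124 = 11.
Column 2: 43 + 67 + (-9) + 19 + ? = 135, so (3,2) = 15.
The remaining cell in column 4 is (3,4) = 135 − 96 = 39.

31 43 75 -13 -1 / 55 67 -21 11 23 / -17 15 27 39 71 / 59 -9 3 35 47 / 7 19 51 63 -5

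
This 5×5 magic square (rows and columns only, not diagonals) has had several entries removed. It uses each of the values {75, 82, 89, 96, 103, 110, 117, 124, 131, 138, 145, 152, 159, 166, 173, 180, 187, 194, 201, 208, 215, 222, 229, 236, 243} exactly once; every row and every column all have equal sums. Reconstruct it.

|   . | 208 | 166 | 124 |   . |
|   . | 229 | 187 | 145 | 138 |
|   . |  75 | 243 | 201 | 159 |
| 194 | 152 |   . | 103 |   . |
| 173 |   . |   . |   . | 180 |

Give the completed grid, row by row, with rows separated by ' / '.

215 208 166 124 82 / 96 229 187 145 138 / 117 75 243 201 159 / 194 152 110 103 236 / 173 131 89 222 180

The 25 entries sum to 3975, so each line sums to 3975/5 = 795.
The remaining cell in row 2 is (2,1) = 795 − 699 = 96.
Using row 3: 75 + 243 + 201 + 159 + ? → (3,1) = 795 − 678 = 117.
The remaining cell in column 1 is (1,1) = 795 − 580 = 215.
The remaining cell in column 2 is (5,2) = 795 − 664 = 131.
Column 4 must total 795; the given cells sum to 573, so (5,4) = 222.
Row 1 needs 795; the known cells sum to 713, so (1,5) = 82.
Row 5: 173 + 131 + 222 + 180 + ? = 795, so (5,3) = 89.
The remaining cell in column 3 is (4,3) = 795 − 685 = 110.
Column 5 needs 795; the known cells sum to 559, so (4,5) = 236.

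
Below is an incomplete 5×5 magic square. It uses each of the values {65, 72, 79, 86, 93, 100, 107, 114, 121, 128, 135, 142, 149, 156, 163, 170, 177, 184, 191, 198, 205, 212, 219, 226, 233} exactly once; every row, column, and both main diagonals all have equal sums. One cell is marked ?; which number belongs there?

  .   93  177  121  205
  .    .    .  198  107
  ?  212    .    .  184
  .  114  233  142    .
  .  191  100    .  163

The 25 entries sum to 3725, so each line sums to 3725/5 = 745.
From row 1, 745 − (93 + 177 + 121 + 205) gives (1,1) = 149.
Using column 2: 93 + 212 + 114 + 191 + ? → (2,2) = 745 − 610 = 135.
Column 5 needs 745; the known cells sum to 659, so (4,5) = 86.
Main diagonal needs 745; the known cells sum to 589, so (3,3) = 156.
Using anti-diagonal: 205 + 198 + 156 + 114 + ? → (5,1) = 745 − 673 = 72.
From row 4, 745 − (114 + 233 + 142 + 86) gives (4,1) = 170.
From row 5, 745 − (72 + 191 + 100 + 163) gives (5,4) = 219.
The remaining cell in column 3 is (2,3) = 745 − 666 = 79.
Column 4: 121 + 198 + 142 + 219 + ? = 745, so (3,4) = 65.
Using row 2: 135 + 79 + 198 + 107 + ? → (2,1) = 745 − 519 = 226.
From row 3, 745 − (212 + 156 + 65 + 184) gives (3,1) = 128.

128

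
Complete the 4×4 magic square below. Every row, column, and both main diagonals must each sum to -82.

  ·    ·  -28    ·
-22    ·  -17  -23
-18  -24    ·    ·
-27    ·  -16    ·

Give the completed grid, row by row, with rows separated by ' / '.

Row 2: -22 + (-17) + (-23) + ? = -82, so (2,2) = -20.
Using column 1: -22 + (-18) + (-27) + ? → (1,1) = -82 − (-67) = -15.
The remaining cell in column 3 is (3,3) = -82 − (-61) = -21.
Main diagonal: -15 + (-20) + (-21) + ? = -82, so (4,4) = -26.
From anti-diagonal, -82 − (-17 + (-24) + (-27)) gives (1,4) = -14.
The remaining cell in row 1 is (1,2) = -82 − (-57) = -25.
The remaining cell in row 3 is (3,4) = -82 − (-63) = -19.
The remaining cell in row 4 is (4,2) = -82 − (-69) = -13.

-15 -25 -28 -14 / -22 -20 -17 -23 / -18 -24 -21 -19 / -27 -13 -16 -26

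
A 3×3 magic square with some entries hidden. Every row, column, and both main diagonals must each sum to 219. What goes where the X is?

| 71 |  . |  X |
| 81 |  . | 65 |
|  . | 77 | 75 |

79

The remaining cell in row 2 is (2,2) = 219 − 146 = 73.
From row 3, 219 − (77 + 75) gives (3,1) = 67.
The remaining cell in column 2 is (1,2) = 219 − 150 = 69.
Column 3 needs 219; the known cells sum to 140, so (1,3) = 79.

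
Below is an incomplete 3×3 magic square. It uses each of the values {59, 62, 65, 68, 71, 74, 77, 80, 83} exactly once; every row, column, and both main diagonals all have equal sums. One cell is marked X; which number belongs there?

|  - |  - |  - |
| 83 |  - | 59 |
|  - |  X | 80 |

The 9 entries sum to 639, so each line sums to 639/3 = 213.
Row 2: 83 + 59 + ? = 213, so (2,2) = 71.
Column 3 needs 213; the known cells sum to 139, so (1,3) = 74.
The remaining cell in main diagonal is (1,1) = 213 − 151 = 62.
Anti-diagonal needs 213; the known cells sum to 145, so (3,1) = 68.
Row 1 must total 213; the given cells sum to 136, so (1,2) = 77.
The remaining cell in row 3 is (3,2) = 213 − 148 = 65.

65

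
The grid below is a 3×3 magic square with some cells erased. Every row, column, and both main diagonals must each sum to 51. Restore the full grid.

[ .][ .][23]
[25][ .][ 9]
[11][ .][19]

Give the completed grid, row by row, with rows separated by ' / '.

15 13 23 / 25 17 9 / 11 21 19

From row 2, 51 − (25 + 9) gives (2,2) = 17.
Row 3 must total 51; the given cells sum to 30, so (3,2) = 21.
Using column 1: 25 + 11 + ? → (1,1) = 51 − 36 = 15.
Column 2 needs 51; the known cells sum to 38, so (1,2) = 13.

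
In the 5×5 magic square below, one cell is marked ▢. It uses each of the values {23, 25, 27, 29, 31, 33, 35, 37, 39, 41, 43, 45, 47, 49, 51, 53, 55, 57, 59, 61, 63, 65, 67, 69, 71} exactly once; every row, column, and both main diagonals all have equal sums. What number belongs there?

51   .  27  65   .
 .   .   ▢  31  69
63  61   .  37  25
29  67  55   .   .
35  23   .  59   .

33

The 25 entries sum to 1175, so each line sums to 1175/5 = 235.
Row 3 must total 235; the given cells sum to 186, so (3,3) = 49.
The remaining cell in column 1 is (2,1) = 235 − 178 = 57.
Column 4 must total 235; the given cells sum to 192, so (4,4) = 43.
Using anti-diagonal: 31 + 49 + 67 + 35 + ? → (1,5) = 235 − 182 = 53.
Row 1 must total 235; the given cells sum to 196, so (1,2) = 39.
Row 4 must total 235; the given cells sum to 194, so (4,5) = 41.
Column 2: 39 + 61 + 67 + 23 + ? = 235, so (2,2) = 45.
Using column 5: 53 + 69 + 25 + 41 + ? → (5,5) = 235 − 188 = 47.
Row 2: 57 + 45 + 31 + 69 + ? = 235, so (2,3) = 33.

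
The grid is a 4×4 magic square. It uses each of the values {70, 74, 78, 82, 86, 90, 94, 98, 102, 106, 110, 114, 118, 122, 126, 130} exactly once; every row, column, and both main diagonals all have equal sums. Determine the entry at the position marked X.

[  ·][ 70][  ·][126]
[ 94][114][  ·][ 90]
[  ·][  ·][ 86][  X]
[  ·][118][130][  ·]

The 16 entries sum to 1600, so each line sums to 1600/4 = 400.
Row 2 must total 400; the given cells sum to 298, so (2,3) = 102.
Column 2 must total 400; the given cells sum to 302, so (3,2) = 98.
Column 3 needs 400; the known cells sum to 318, so (1,3) = 82.
Anti-diagonal: 126 + 102 + 98 + ? = 400, so (4,1) = 74.
Row 1 must total 400; the given cells sum to 278, so (1,1) = 122.
From row 4, 400 − (74 + 118 + 130) gives (4,4) = 78.
Column 1 must total 400; the given cells sum to 290, so (3,1) = 110.
Using column 4: 126 + 90 + 78 + ? → (3,4) = 400 − 294 = 106.

106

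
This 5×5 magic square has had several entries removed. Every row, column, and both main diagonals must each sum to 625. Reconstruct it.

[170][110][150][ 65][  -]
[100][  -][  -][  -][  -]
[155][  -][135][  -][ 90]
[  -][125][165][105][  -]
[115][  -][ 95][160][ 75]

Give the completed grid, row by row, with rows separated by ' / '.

Row 1 needs 625; the known cells sum to 495, so (1,5) = 130.
Row 5 needs 625; the known cells sum to 445, so (5,2) = 180.
Column 1 needs 625; the known cells sum to 540, so (4,1) = 85.
Using column 3: 150 + 135 + 165 + 95 + ? → (2,3) = 625 − 545 = 80.
Main diagonal must total 625; the given cells sum to 485, so (2,2) = 140.
The remaining cell in anti-diagonal is (2,4) = 625 − 505 = 120.
The remaining cell in row 2 is (2,5) = 625 − 440 = 185.
Using row 4: 85 + 125 + 165 + 105 + ? → (4,5) = 625 − 480 = 145.
Column 2 needs 625; the known cells sum to 555, so (3,2) = 70.
Column 4 needs 625; the known cells sum to 450, so (3,4) = 175.

170 110 150 65 130 / 100 140 80 120 185 / 155 70 135 175 90 / 85 125 165 105 145 / 115 180 95 160 75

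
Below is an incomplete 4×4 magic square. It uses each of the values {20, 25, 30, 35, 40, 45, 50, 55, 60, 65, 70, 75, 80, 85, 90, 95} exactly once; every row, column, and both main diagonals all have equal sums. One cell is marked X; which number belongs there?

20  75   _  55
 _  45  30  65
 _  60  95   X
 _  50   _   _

40

The 16 entries sum to 920, so each line sums to 920/4 = 230.
Row 1: 20 + 75 + 55 + ? = 230, so (1,3) = 80.
From row 2, 230 − (45 + 30 + 65) gives (2,1) = 90.
Column 3 must total 230; the given cells sum to 205, so (4,3) = 25.
Main diagonal needs 230; the known cells sum to 160, so (4,4) = 70.
Anti-diagonal: 55 + 30 + 60 + ? = 230, so (4,1) = 85.
Column 1 must total 230; the given cells sum to 195, so (3,1) = 35.
Column 4 must total 230; the given cells sum to 190, so (3,4) = 40.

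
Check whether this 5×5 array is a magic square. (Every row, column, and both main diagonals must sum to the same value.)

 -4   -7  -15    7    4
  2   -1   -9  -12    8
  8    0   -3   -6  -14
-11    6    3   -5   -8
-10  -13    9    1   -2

Row 1: -4 + (-7) + (-15) + 7 + 4 = -15.
Row 2: 2 + (-1) + (-9) + (-12) + 8 = -12.
Row 3: 8 + 0 + (-3) + (-6) + (-14) = -15.
Row 4: -11 + 6 + 3 + (-5) + (-8) = -15.
Row 5: -10 + (-13) + 9 + 1 + (-2) = -15.
Column 1: -4 + 2 + 8 + (-11) + (-10) = -15.
Column 2: -7 + (-1) + 0 + 6 + (-13) = -15.
Column 3: -15 + (-9) + (-3) + 3 + 9 = -15.
Column 4: 7 + (-12) + (-6) + (-5) + 1 = -15.
Column 5: 4 + 8 + (-14) + (-8) + (-2) = -12.
Main diagonal: -4 + (-1) + (-3) + (-5) + (-2) = -15.
Anti-diagonal: 4 + (-12) + (-3) + 6 + (-10) = -15.

No — row 1 sums to -15 but row 2 sums to -12.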